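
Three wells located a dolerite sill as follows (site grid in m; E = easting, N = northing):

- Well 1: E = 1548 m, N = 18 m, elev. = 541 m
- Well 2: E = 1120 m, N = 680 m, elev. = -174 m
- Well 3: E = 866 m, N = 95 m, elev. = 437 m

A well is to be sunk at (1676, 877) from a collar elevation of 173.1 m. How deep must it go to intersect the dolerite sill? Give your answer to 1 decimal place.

Two edge vectors: Well 1→Well 2 = (-428, 662, -715), Well 1→Well 3 = (-682, 77, -104).
Normal n = (Well 1→Well 2) × (Well 1→Well 3) = (-13793, 443118, 418528).
So ∂z/∂E = −n_x/n_z = 0.032956 and ∂z/∂N = −n_y/n_z = −1.058754.
Intercept c from Well 1: 541 − 51.02 + 19.06 = 509.04.
At (1676, 877): z_contact = 55.23 − 928.53 + 509.04 = -364.25 m.
Depth below ground = 173.1 − (-364.25) = 537.4 m.

537.4 m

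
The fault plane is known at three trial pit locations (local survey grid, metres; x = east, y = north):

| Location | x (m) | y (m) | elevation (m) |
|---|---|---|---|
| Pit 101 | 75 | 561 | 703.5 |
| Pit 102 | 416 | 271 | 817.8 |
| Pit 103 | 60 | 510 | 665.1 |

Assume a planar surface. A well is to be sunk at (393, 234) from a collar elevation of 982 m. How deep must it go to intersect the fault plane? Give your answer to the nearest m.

Two edge vectors: Pit 101→Pit 102 = (341, -290, 114.3), Pit 101→Pit 103 = (-15, -51, -38.4).
Normal n = (Pit 101→Pit 102) × (Pit 101→Pit 103) = (16965.3, 11379.9, -21741).
So ∂z/∂x = −n_x/n_z = 0.78034 and ∂z/∂y = −n_y/n_z = 0.52343.
Intercept c from Pit 101: 703.5 − 58.53 − 293.64 = 351.33.
At (393, 234): z_contact = 306.7 + 122.5 + 351.33 = 780.5 m.
Depth below ground = 982 − 780.5 = 202 m.

202 m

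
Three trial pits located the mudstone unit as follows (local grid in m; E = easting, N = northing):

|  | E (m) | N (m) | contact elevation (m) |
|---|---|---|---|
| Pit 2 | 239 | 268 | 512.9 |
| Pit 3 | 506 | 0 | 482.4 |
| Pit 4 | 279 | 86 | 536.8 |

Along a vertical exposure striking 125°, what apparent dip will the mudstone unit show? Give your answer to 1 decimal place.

8.2°

Two edge vectors: Pit 2→Pit 3 = (267, -268, -30.5), Pit 2→Pit 4 = (40, -182, 23.9).
Normal n = (Pit 2→Pit 3) × (Pit 2→Pit 4) = (-11956.2, -7601.3, -37874).
So ∂z/∂E = −n_x/n_z = −0.31568 and ∂z/∂N = −n_y/n_z = −0.20070.
Unit vector along 125° is (sin 125°, cos 125°) = (0.8192, -0.5736).
Slope in that direction = a·(0.8192) + b·(-0.5736) = −0.14348.
Apparent dip = arctan|0.14348| = 8.2° (true dip is 20.5°, so apparent ≤ true as expected).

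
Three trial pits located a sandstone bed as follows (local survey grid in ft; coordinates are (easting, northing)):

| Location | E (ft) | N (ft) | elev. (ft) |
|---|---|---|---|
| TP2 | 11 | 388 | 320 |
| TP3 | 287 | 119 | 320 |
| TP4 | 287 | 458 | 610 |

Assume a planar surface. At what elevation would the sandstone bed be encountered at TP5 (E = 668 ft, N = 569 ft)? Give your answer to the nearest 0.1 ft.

1022.6 ft

Two edge vectors: TP2→TP3 = (276, -269, 0), TP2→TP4 = (276, 70, 290).
Normal n = (TP2→TP3) × (TP2→TP4) = (-78010, -80040, 93564).
So ∂z/∂E = −n_x/n_z = 0.83376 and ∂z/∂N = −n_y/n_z = 0.85546.
Intercept c from TP2: 320 − 9.17 − 331.92 = −21.09.
At (668, 569): z = 557.0 + 486.8 − 21.09 = 1022.6 ft.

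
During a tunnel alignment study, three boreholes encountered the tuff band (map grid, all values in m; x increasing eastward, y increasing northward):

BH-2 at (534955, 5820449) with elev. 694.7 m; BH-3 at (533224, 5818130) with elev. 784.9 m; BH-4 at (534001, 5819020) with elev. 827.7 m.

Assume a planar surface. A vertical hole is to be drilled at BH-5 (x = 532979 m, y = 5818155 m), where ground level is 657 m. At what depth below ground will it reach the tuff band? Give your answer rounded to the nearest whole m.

Two edge vectors: BH-2→BH-3 = (-1731, -2319, 90.2), BH-2→BH-4 = (-954, -1429, 133).
Normal n = (BH-2→BH-3) × (BH-2→BH-4) = (-179531.2, 144172.2, 261273).
So ∂z/∂x = −n_x/n_z = 0.68714027 and ∂z/∂y = −n_y/n_z = −0.55180673.
Intercept c from BH-2: 694.7 − 367589.12 + 3211762.94 = 2844868.51.
At (532979, 5818155): z_contact = 366231.3 − 3210497.1 + 2844868.51 = 602.8 m.
Depth below ground = 657 − 602.8 = 54 m.

54 m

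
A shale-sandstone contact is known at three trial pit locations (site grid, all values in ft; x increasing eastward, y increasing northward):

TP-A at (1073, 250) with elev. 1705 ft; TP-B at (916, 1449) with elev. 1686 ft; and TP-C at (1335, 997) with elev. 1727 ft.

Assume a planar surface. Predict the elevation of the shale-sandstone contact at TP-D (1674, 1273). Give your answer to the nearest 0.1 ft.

1757.9 ft

Let the plane be z = a·x + b·y + c.
TP-B−TP-A: −157a + 1199b = −19;  TP-C−TP-A: 262a + 747b = 22.
Solving gives a = 0.094041, b = −0.003533.
Then c = 1705 − a·1073 − b·250 = 1604.98.
At (1674, 1273): z = 157.4 − 4.5 + 1604.98 = 1757.9 ft.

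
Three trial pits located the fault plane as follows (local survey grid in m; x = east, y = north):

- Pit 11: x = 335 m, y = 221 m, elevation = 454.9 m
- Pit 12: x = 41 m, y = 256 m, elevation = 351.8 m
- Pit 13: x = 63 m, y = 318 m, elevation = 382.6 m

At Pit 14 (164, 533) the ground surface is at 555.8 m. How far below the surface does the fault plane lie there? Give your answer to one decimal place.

Let the plane be z = a·x + b·y + c.
Pit 12−Pit 11: −294a + 35b = −103.1;  Pit 13−Pit 11: −272a + 97b = −72.3.
Solving gives a = 0.39321, b = 0.35725.
Then c = 454.9 − a·335 − b·221 = 244.22.
At (164, 533): z_contact = 64.49 + 190.41 + 244.22 = 499.12 m.
Depth below ground = 555.8 − 499.12 = 56.7 m.

56.7 m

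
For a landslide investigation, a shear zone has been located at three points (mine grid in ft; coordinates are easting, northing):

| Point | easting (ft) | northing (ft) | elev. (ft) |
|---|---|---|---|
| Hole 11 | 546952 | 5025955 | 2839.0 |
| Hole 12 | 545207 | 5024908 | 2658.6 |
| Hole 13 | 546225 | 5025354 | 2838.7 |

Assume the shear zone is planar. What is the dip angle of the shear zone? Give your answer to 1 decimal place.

30.5°

Two edge vectors: Hole 11→Hole 12 = (-1745, -1047, -180.4), Hole 11→Hole 13 = (-727, -601, -0.3).
Normal n = (Hole 11→Hole 12) × (Hole 11→Hole 13) = (-108106.3, 130627.3, 287576).
So ∂z/∂easting = −n_x/n_z = 0.37592 and ∂z/∂northing = −n_y/n_z = −0.45424.
Gradient magnitude |∇z| = √(a² + b²) = √(0.14132 + 0.20633) = 0.58962.
True dip = arctan(0.58962) = 30.5°, dipping toward NW (azimuth ≈ 320°).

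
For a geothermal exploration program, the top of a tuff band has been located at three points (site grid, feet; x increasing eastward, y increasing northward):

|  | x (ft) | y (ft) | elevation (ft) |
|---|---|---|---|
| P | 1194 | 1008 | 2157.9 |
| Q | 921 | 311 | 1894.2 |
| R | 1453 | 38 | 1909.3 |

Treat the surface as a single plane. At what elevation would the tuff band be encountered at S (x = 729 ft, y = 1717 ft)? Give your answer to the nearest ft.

2289 ft

Two edge vectors: P→Q = (-273, -697, -263.7), P→R = (259, -970, -248.6).
Normal n = (P→Q) × (P→R) = (-82514.8, -136166.1, 445333).
So ∂z/∂x = −n_x/n_z = 0.18529 and ∂z/∂y = −n_y/n_z = 0.30576.
Intercept c from P: 2157.9 − 221.23 − 308.21 = 1628.46.
At (729, 1717): z = 135.1 + 525.0 + 1628.46 = 2288.5 ft.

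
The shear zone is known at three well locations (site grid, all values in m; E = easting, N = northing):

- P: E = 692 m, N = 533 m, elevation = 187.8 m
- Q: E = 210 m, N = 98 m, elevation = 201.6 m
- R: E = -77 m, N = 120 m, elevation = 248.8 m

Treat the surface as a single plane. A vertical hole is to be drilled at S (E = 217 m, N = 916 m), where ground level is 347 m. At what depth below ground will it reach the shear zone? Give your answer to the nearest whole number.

33 m

Two edge vectors: P→Q = (-482, -435, 13.8), P→R = (-769, -413, 61).
Normal n = (P→Q) × (P→R) = (-20835.6, 18789.8, -135449).
So ∂z/∂E = −n_x/n_z = −0.15383 and ∂z/∂N = −n_y/n_z = 0.13872.
Intercept c from P: 187.8 + 106.45 − 73.94 = 220.31.
At (217, 916): z_contact = −33.4 + 127.1 + 220.31 = 314.0 m.
Depth below ground = 347 − 314.0 = 33 m.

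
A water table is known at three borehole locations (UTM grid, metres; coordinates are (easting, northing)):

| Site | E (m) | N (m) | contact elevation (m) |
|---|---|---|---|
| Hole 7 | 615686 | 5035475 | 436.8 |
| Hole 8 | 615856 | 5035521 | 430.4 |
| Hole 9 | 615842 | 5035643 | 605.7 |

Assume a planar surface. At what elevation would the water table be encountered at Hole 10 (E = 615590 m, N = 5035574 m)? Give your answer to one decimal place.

Let the plane be z = a·E + b·N + c.
Hole 8−Hole 7: 170a + 46b = −6.4;  Hole 9−Hole 7: 156a + 168b = 168.9.
Solving gives a = −0.413608305, b = 1.389421998.
Then c = 436.8 − a·615686 − b·5035475 = −6741310.09.
At (615590, 5035574): z = −254613.1 + 6996537.3 − 6741310.09 = 614.1 m.

614.1 m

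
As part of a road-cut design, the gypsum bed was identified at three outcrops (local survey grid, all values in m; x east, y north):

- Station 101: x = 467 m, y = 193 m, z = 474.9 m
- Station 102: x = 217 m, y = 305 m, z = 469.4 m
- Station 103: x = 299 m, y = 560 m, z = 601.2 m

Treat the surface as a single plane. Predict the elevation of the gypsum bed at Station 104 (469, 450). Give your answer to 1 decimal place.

589.9 m

Two edge vectors: Station 101→Station 102 = (-250, 112, -5.5), Station 101→Station 103 = (-168, 367, 126.3).
Normal n = (Station 101→Station 102) × (Station 101→Station 103) = (16164.1, 32499, -72934).
So ∂z/∂x = −n_x/n_z = 0.22163 and ∂z/∂y = −n_y/n_z = 0.44559.
Intercept c from Station 101: 474.9 − 103.50 − 86.00 = 285.40.
At (469, 450): z = 103.9 + 200.5 + 285.40 = 589.9 m.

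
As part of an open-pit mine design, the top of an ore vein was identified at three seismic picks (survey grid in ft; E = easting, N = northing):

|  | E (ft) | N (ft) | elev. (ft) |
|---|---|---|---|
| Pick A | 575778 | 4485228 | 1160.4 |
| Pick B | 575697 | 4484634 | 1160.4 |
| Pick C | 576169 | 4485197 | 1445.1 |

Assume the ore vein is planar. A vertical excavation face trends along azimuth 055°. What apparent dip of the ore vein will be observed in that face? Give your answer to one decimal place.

Let the plane be z = a·E + b·N + c.
Pick B−Pick A: −81a − 594b = 0;  Pick C−Pick A: 391a − 31b = 284.7.
Solving gives a = 0.72035, b = −0.09823.
Unit vector along 055° is (sin 55°, cos 55°) = (0.8192, 0.5736).
Slope in that direction = a·(0.8192) + b·(0.5736) = 0.53373.
Apparent dip = arctan|0.53373| = 28.1° (true dip is 36.0°, so apparent ≤ true as expected).

28.1°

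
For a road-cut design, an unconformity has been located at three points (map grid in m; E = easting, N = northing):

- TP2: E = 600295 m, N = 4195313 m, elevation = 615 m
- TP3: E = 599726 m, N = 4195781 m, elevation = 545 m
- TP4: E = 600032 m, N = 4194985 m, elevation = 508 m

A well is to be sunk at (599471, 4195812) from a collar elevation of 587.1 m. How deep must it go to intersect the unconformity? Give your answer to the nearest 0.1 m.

98.0 m

Let the plane be z = a·E + b·N + c.
TP3−TP2: −569a + 468b = −70;  TP4−TP2: −263a − 328b = −107.
Solving gives a = 0.235816038, b = 0.137135311.
Then c = 615 − a·600295 − b·4195313 = −716269.74.
At (599471, 4195812): z_contact = 141364.88 + 575393.98 − 716269.74 = 489.12 m.
Depth below ground = 587.1 − 489.12 = 98.0 m.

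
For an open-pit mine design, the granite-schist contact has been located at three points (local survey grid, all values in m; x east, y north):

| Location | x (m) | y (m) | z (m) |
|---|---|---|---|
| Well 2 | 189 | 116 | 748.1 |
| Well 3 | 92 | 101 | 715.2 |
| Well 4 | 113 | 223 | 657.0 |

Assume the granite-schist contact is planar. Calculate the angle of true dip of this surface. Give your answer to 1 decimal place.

34.8°

Let the plane be z = a·x + b·y + c.
Well 3−Well 2: −97a − 15b = −32.9;  Well 4−Well 2: −76a + 107b = −91.1.
Solving gives a = 0.42424, b = −0.55007.
Gradient magnitude |∇z| = √(a² + b²) = √(0.17998 + 0.30258) = 0.69466.
True dip = arctan(0.69466) = 34.8°, dipping toward NW (azimuth ≈ 322°).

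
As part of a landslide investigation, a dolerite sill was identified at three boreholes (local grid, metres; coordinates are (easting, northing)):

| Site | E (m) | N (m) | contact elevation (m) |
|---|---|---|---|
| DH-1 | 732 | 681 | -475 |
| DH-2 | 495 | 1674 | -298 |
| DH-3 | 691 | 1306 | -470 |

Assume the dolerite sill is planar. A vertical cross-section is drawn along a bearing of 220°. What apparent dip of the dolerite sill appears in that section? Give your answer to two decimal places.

Let the plane be z = a·E + b·N + c.
DH-2−DH-1: −237a + 993b = 177;  DH-3−DH-1: −41a + 625b = 5.
Solving gives a = −0.98369, b = −0.05653.
Unit vector along 220° is (sin 220°, cos 220°) = (-0.6428, -0.7660).
Slope in that direction = a·(-0.6428) + b·(-0.7660) = 0.67561.
Apparent dip = arctan|0.67561| = 34.04° (true dip is 44.6°, so apparent ≤ true as expected).

34.04°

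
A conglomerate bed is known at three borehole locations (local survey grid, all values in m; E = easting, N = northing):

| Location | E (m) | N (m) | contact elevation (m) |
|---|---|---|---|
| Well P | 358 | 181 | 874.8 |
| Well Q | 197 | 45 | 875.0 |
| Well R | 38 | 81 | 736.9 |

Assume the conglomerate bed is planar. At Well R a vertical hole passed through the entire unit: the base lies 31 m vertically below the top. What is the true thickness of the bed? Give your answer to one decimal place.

21.2 m

Two edge vectors: Well P→Well Q = (-161, -136, 0.2), Well P→Well R = (-320, -100, -137.9).
Normal n = (Well P→Well Q) × (Well P→Well R) = (18774.4, -22265.9, -27420).
So ∂z/∂E = −n_x/n_z = 0.68470 and ∂z/∂N = −n_y/n_z = −0.81203.
|∇z| = √(a²+b²) = 1.06217, so dip δ = arctan(1.06217) = 46.73°.
True thickness = vertical thickness × cos δ = 31 × cos 46.73° = 21.2 m.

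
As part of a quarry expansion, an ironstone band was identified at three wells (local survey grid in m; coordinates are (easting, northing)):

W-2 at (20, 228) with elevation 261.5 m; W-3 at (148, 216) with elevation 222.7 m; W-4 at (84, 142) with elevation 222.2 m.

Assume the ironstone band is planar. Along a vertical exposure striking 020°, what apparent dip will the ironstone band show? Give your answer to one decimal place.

7.9°

Let the plane be z = a·E + b·N + c.
W-3−W-2: 128a − 12b = −38.8;  W-4−W-2: 64a − 86b = −39.3.
Solving gives a = −0.27980, b = 0.24875.
Unit vector along 020° is (sin 20°, cos 20°) = (0.3420, 0.9397).
Slope in that direction = a·(0.3420) + b·(0.9397) = 0.13805.
Apparent dip = arctan|0.13805| = 7.9° (true dip is 20.5°, so apparent ≤ true as expected).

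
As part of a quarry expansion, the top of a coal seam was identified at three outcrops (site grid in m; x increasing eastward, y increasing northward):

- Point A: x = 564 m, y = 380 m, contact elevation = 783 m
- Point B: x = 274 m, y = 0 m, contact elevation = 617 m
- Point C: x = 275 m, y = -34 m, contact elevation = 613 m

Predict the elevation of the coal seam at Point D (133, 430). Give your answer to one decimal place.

Let the plane be z = a·x + b·y + c.
Point B−Point A: −290a − 380b = −166;  Point C−Point A: −289a − 414b = −170.
Solving gives a = 0.40273, b = 0.12949.
Then c = 783 − a·564 − b·380 = 506.65.
At (133, 430): z = 53.6 + 55.7 + 506.65 = 615.9 m.

615.9 m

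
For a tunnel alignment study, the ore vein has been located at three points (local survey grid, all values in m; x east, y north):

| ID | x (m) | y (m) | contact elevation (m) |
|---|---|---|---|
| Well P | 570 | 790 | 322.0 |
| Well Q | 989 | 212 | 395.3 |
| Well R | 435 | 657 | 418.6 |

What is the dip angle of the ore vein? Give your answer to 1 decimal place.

27.0°

Two edge vectors: Well P→Well Q = (419, -578, 73.3), Well P→Well R = (-135, -133, 96.6).
Normal n = (Well P→Well Q) × (Well P→Well R) = (-46085.9, -50370.9, -133757).
So ∂z/∂x = −n_x/n_z = −0.34455 and ∂z/∂y = −n_y/n_z = −0.37659.
Gradient magnitude |∇z| = √(a² + b²) = √(0.11871 + 0.14182) = 0.51042.
True dip = arctan(0.51042) = 27.0°, dipping toward NE (azimuth ≈ 042°).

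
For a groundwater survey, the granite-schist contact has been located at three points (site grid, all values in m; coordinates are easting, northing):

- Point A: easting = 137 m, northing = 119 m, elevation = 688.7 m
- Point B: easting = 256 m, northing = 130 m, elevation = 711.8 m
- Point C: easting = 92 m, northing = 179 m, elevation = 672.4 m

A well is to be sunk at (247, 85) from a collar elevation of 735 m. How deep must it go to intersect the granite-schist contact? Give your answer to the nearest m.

20 m

Let the plane be z = a·easting + b·northing + c.
Point B−Point A: 119a + 11b = 23.1;  Point C−Point A: −45a + 60b = −16.3.
Solving gives a = 0.20502, b = −0.11790.
Then c = 688.7 − a·137 − b·119 = 674.64.
At (247, 85): z_contact = 50.6 − 10.0 + 674.64 = 715.3 m.
Depth below ground = 735 − 715.3 = 20 m.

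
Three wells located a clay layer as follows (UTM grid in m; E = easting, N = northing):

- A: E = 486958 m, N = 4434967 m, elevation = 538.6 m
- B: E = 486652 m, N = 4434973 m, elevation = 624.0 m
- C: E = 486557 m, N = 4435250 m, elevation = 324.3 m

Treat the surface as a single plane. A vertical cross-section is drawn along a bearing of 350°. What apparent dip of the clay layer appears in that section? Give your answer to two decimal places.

Two edge vectors: A→B = (-306, 6, 85.4), A→C = (-401, 283, -214.3).
Normal n = (A→B) × (A→C) = (-25454, -99821.2, -84192).
So ∂z/∂E = −n_x/n_z = −0.30233 and ∂z/∂N = −n_y/n_z = −1.18564.
Unit vector along 350° is (sin 350°, cos 350°) = (-0.1736, 0.9848).
Slope in that direction = a·(-0.1736) + b·(0.9848) = −1.11513.
Apparent dip = arctan|1.11513| = 48.12° (true dip is 50.7°, so apparent ≤ true as expected).

48.12°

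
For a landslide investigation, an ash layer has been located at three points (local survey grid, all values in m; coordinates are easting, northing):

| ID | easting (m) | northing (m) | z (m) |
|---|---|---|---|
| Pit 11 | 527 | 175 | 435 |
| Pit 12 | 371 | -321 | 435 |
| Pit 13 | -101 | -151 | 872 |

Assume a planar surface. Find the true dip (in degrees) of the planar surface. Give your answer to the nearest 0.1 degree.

Let the plane be z = a·easting + b·northing + c.
Pit 12−Pit 11: −156a − 496b = 0;  Pit 13−Pit 11: −628a − 326b = 437.
Solving gives a = −0.83164, b = 0.26156.
Gradient magnitude |∇z| = √(a² + b²) = √(0.69163 + 0.06842) = 0.87180.
True dip = arctan(0.87180) = 41.1°, dipping toward ESE (azimuth ≈ 107°).

41.1°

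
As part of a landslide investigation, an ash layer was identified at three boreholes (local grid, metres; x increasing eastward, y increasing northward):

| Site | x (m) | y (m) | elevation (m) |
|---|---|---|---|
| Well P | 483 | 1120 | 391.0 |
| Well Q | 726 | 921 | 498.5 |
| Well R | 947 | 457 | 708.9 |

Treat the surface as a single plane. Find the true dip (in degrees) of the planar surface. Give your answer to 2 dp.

22.52°

Two edge vectors: Well P→Well Q = (243, -199, 107.5), Well P→Well R = (464, -663, 317.9).
Normal n = (Well P→Well Q) × (Well P→Well R) = (8010.4, -27369.7, -68773).
So ∂z/∂x = −n_x/n_z = 0.11648 and ∂z/∂y = −n_y/n_z = −0.39797.
Gradient magnitude |∇z| = √(a² + b²) = √(0.01357 + 0.15838) = 0.41467.
True dip = arctan(0.41467) = 22.52°, dipping toward NNW (azimuth ≈ 344°).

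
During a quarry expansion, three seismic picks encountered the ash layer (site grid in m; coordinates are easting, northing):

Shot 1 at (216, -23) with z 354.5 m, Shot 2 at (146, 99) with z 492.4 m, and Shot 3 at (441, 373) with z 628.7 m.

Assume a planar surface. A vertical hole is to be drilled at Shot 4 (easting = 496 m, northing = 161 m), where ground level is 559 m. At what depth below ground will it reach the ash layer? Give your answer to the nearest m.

Two edge vectors: Shot 1→Shot 2 = (-70, 122, 137.9), Shot 1→Shot 3 = (225, 396, 274.2).
Normal n = (Shot 1→Shot 2) × (Shot 1→Shot 3) = (-21156, 50221.5, -55170).
So ∂z/∂easting = −n_x/n_z = −0.38347 and ∂z/∂northing = −n_y/n_z = 0.91030.
Intercept c from Shot 1: 354.5 + 82.83 + 20.94 = 458.27.
At (496, 161): z_contact = −190.2 + 146.6 + 458.27 = 414.6 m.
Depth below ground = 559 − 414.6 = 144 m.

144 m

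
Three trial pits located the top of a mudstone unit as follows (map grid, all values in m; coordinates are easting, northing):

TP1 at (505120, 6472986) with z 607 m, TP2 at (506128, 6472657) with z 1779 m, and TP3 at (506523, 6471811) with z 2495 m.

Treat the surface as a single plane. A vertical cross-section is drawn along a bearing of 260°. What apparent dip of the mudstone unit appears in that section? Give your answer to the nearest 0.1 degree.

Two edge vectors: TP1→TP2 = (1008, -329, 1172), TP1→TP3 = (1403, -1175, 1888).
Normal n = (TP1→TP2) × (TP1→TP3) = (755948, -258788, -722813).
So ∂z/∂easting = −n_x/n_z = 1.04584 and ∂z/∂northing = −n_y/n_z = −0.35803.
Unit vector along 260° is (sin 260°, cos 260°) = (-0.9848, -0.1736).
Slope in that direction = a·(-0.9848) + b·(-0.1736) = −0.96778.
Apparent dip = arctan|0.96778| = 44.1° (true dip is 47.9°, so apparent ≤ true as expected).

44.1°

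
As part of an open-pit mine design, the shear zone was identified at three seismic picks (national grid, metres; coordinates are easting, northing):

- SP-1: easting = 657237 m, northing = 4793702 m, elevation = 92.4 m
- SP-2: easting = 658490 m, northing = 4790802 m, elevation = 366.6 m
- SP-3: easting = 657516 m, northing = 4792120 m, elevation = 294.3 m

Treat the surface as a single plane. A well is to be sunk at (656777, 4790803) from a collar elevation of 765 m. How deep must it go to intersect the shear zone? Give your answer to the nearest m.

Let the plane be z = a·easting + b·northing + c.
SP-2−SP-1: 1253a − 2900b = 274.2;  SP-3−SP-1: 279a − 1582b = 201.9.
Solving gives a = −0.12933224, b = −0.15043217.
Then c = 92.4 − a·657237 − b·4793702 = 806221.33.
At (656777, 4790803): z_contact = −84942.4 − 720690.9 + 806221.33 = 588.0 m.
Depth below ground = 765 − 588.0 = 177 m.

177 m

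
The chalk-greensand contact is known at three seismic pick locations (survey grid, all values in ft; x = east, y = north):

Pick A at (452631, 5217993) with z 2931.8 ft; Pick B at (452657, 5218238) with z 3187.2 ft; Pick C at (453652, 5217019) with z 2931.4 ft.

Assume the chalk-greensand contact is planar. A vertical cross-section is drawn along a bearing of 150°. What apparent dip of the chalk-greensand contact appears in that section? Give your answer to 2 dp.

20.23°

Two edge vectors: Pick A→Pick B = (26, 245, 255.4), Pick A→Pick C = (1021, -974, -0.4).
Normal n = (Pick A→Pick B) × (Pick A→Pick C) = (248661.6, 260773.8, -275469).
So ∂z/∂x = −n_x/n_z = 0.90268 and ∂z/∂y = −n_y/n_z = 0.94665.
Unit vector along 150° is (sin 150°, cos 150°) = (0.5000, -0.8660).
Slope in that direction = a·(0.5000) + b·(-0.8660) = −0.36848.
Apparent dip = arctan|0.36848| = 20.23° (true dip is 52.6°, so apparent ≤ true as expected).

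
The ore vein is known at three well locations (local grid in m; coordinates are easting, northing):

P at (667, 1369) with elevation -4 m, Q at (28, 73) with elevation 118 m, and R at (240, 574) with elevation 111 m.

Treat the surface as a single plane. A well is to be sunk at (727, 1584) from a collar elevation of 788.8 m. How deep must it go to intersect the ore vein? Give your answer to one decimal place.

760.3 m

Let the plane be z = a·easting + b·northing + c.
Q−P: −639a − 1296b = 122;  R−P: −427a − 795b = 115.
Solving gives a = −1.146804, b = 0.471302.
Then c = -4 − a·667 − b·1369 = 115.71.
At (727, 1584): z_contact = −833.73 + 746.54 + 115.71 = 28.52 m.
Depth below ground = 788.8 − 28.52 = 760.3 m.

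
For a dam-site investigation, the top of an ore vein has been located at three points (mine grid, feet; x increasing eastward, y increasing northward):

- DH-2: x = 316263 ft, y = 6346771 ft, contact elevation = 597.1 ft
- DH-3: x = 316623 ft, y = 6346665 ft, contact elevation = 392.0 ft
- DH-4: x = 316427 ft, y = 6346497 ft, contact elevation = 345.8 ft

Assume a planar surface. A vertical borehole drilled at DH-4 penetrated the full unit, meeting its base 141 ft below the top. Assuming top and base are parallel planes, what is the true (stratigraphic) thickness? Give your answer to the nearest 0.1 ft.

110.7 ft

Two edge vectors: DH-2→DH-3 = (360, -106, -205.1), DH-2→DH-4 = (164, -274, -251.3).
Normal n = (DH-2→DH-3) × (DH-2→DH-4) = (-29559.6, 56831.6, -81256).
So ∂z/∂x = −n_x/n_z = −0.36378 and ∂z/∂y = −n_y/n_z = 0.69941.
|∇z| = √(a²+b²) = 0.78836, so dip δ = arctan(0.78836) = 38.25°.
True thickness = vertical thickness × cos δ = 141 × cos 38.25° = 110.7 ft.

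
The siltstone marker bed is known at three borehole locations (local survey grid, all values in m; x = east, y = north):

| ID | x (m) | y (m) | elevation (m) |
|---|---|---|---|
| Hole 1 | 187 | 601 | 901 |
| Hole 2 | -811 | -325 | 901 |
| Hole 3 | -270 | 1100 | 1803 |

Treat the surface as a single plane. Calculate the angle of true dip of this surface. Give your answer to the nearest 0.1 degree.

53.1°

Let the plane be z = a·x + b·y + c.
Hole 2−Hole 1: −998a − 926b = 0;  Hole 3−Hole 1: −457a + 499b = 902.
Solving gives a = −0.90672, b = 0.97722.
Gradient magnitude |∇z| = √(a² + b²) = √(0.82213 + 0.95495) = 1.33307.
True dip = arctan(1.33307) = 53.1°, dipping toward SE (azimuth ≈ 137°).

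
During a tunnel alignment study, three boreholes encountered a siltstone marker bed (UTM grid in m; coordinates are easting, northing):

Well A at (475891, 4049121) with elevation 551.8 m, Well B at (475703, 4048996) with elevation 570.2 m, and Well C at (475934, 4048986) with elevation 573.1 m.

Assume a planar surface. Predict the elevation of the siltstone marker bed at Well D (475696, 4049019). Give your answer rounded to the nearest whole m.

Two edge vectors: Well A→Well B = (-188, -125, 18.4), Well A→Well C = (43, -135, 21.3).
Normal n = (Well A→Well B) × (Well A→Well C) = (-178.5, 4795.6, 30755).
So ∂z/∂easting = −n_x/n_z = 0.00580393 and ∂z/∂northing = −n_y/n_z = −0.15592912.
Intercept c from Well A: 551.8 − 2762.04 + 631375.86 = 629165.62.
At (475696, 4049019): z = 2760.9 − 631360.0 + 629165.62 = 566.6 m.

567 m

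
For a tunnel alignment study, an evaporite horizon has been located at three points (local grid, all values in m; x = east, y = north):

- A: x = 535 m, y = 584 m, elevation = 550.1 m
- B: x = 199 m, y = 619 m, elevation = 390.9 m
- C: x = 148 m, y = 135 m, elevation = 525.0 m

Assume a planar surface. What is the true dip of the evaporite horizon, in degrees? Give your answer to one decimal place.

28.6°

Two edge vectors: A→B = (-336, 35, -159.2), A→C = (-387, -449, -25.1).
Normal n = (A→B) × (A→C) = (-72359.3, 53176.8, 164409).
So ∂z/∂x = −n_x/n_z = 0.44012 and ∂z/∂y = −n_y/n_z = −0.32344.
Gradient magnitude |∇z| = √(a² + b²) = √(0.19370 + 0.10461) = 0.54619.
True dip = arctan(0.54619) = 28.6°, dipping toward NW (azimuth ≈ 306°).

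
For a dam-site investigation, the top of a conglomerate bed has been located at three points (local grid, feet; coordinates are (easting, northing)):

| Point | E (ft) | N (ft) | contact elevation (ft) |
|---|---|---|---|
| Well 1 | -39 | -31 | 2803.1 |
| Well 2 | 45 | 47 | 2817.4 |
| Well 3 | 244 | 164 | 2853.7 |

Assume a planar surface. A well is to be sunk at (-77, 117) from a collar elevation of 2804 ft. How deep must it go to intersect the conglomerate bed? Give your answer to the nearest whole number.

14 ft

Let the plane be z = a·E + b·N + c.
Well 2−Well 1: 84a + 78b = 14.3;  Well 3−Well 1: 283a + 195b = 50.6.
Solving gives a = 0.20342, b = −0.03574.
Then c = 2803.1 − a·-39 − b·-31 = 2809.93.
At (-77, 117): z_contact = −15.7 − 4.2 + 2809.93 = 2790.1 ft.
Depth below ground = 2804 − 2790.1 = 14 ft.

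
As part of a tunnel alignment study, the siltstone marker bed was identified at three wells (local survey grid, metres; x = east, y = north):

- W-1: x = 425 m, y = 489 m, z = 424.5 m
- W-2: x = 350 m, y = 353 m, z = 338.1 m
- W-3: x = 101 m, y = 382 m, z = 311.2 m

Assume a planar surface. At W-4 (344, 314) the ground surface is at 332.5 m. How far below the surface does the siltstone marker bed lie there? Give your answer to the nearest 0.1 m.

Let the plane be z = a·x + b·y + c.
W-2−W-1: −75a − 136b = −86.4;  W-3−W-1: −324a − 107b = −113.3.
Solving gives a = 0.17104, b = 0.54097.
Then c = 424.5 − a·425 − b·489 = 87.27.
At (344, 314): z_contact = 58.84 + 169.87 + 87.27 = 315.98 m.
Depth below ground = 332.5 − 315.98 = 16.5 m.

16.5 m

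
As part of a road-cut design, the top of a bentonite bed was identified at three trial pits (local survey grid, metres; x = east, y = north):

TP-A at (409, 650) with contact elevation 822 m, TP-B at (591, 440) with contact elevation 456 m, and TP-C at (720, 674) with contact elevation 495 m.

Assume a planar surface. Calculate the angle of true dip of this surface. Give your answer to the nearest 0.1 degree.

53.6°

Let the plane be z = a·x + b·y + c.
TP-B−TP-A: 182a − 210b = −366;  TP-C−TP-A: 311a + 24b = −327.
Solving gives a = −1.11160, b = 0.77947.
Gradient magnitude |∇z| = √(a² + b²) = √(1.23565 + 0.60758) = 1.35766.
True dip = arctan(1.35766) = 53.6°, dipping toward SE (azimuth ≈ 125°).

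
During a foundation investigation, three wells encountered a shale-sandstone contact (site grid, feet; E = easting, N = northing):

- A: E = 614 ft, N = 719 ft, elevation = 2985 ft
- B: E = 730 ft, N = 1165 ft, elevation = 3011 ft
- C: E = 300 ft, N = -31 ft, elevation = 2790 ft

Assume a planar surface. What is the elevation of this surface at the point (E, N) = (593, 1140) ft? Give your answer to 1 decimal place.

2843.6 ft

Let the plane be z = a·E + b·N + c.
B−A: 116a + 446b = 26;  C−A: −314a − 750b = −195.
Solving gives a = 1.271963, b = −0.272528.
Then c = 2985 − a·614 − b·719 = 2399.96.
At (593, 1140): z = 754.3 − 310.7 + 2399.96 = 2843.6 ft.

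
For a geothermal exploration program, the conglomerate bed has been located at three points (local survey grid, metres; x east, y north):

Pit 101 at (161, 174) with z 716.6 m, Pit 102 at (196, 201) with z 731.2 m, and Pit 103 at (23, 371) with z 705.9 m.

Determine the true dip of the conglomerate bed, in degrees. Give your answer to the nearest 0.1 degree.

Two edge vectors: Pit 101→Pit 102 = (35, 27, 14.6), Pit 101→Pit 103 = (-138, 197, -10.7).
Normal n = (Pit 101→Pit 102) × (Pit 101→Pit 103) = (-3165.1, -1640.3, 10621).
So ∂z/∂x = −n_x/n_z = 0.29800 and ∂z/∂y = −n_y/n_z = 0.15444.
Gradient magnitude |∇z| = √(a² + b²) = √(0.08881 + 0.02385) = 0.33565.
True dip = arctan(0.33565) = 18.6°, dipping toward WSW (azimuth ≈ 243°).

18.6°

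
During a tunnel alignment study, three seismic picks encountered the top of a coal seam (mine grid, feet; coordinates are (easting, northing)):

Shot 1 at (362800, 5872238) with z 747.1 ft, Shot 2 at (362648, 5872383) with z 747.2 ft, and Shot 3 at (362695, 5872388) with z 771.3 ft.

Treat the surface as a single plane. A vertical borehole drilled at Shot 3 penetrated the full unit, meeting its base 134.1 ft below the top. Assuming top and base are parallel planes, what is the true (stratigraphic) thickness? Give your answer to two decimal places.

Two edge vectors: Shot 1→Shot 2 = (-152, 145, 0.1), Shot 1→Shot 3 = (-105, 150, 24.2).
Normal n = (Shot 1→Shot 2) × (Shot 1→Shot 3) = (3494, 3667.9, -7575).
So ∂z/∂E = −n_x/n_z = 0.46125 and ∂z/∂N = −n_y/n_z = 0.48421.
|∇z| = √(a²+b²) = 0.66874, so dip δ = arctan(0.66874) = 33.77°.
True thickness = vertical thickness × cos δ = 134.1 × cos 33.77° = 111.47 ft.

111.47 ft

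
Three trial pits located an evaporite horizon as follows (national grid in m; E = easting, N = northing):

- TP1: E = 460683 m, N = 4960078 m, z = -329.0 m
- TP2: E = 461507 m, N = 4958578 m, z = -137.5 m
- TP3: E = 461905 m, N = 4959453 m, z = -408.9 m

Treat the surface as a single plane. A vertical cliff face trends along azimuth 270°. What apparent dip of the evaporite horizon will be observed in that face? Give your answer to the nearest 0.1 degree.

Two edge vectors: TP1→TP2 = (824, -1500, 191.5), TP1→TP3 = (1222, -625, -79.9).
Normal n = (TP1→TP2) × (TP1→TP3) = (239537.5, 299850.6, 1318000).
So ∂z/∂E = −n_x/n_z = −0.18174 and ∂z/∂N = −n_y/n_z = −0.22750.
Unit vector along 270° is (sin 270°, cos 270°) = (-1.0000, -0.0000).
Slope in that direction = a·(-1.0000) + b·(-0.0000) = 0.18174.
Apparent dip = arctan|0.18174| = 10.3° (true dip is 16.2°, so apparent ≤ true as expected).

10.3°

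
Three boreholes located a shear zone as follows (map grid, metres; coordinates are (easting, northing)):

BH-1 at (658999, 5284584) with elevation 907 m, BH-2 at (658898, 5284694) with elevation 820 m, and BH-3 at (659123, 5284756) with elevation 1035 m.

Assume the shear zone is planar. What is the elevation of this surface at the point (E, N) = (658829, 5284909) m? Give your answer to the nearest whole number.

770 m

Let the plane be z = a·E + b·N + c.
BH-2−BH-1: −101a + 110b = −87;  BH-3−BH-1: 124a + 172b = 128.
Solving gives a = 0.93654069, b = 0.06900555.
Then c = 907 − a·658999 − b·5284584 = −980937.99.
At (658829, 5284909): z = 617020.2 + 364688.0 − 980937.99 = 770.2 m.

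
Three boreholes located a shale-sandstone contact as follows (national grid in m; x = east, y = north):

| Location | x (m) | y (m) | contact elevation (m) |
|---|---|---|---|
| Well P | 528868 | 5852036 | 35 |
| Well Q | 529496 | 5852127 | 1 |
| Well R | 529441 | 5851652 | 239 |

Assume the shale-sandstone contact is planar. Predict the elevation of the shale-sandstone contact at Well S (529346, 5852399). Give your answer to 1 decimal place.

-138.7 m

Let the plane be z = a·x + b·y + c.
Well Q−Well P: 628a + 91b = −34;  Well R−Well P: 573a − 384b = 204.
Solving gives a = 0.018779727, b = −0.503227126.
Then c = 35 − a·528868 − b·5852036 = 2935006.26.
At (529346, 5852399): z = 9941.0 − 2945085.9 + 2935006.26 = -138.7 m.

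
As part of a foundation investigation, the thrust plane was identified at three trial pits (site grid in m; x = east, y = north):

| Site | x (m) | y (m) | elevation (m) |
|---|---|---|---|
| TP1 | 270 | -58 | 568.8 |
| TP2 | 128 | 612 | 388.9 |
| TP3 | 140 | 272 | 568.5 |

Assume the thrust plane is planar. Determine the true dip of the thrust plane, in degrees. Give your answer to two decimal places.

57.68°

Two edge vectors: TP1→TP2 = (-142, 670, -179.9), TP1→TP3 = (-130, 330, -0.3).
Normal n = (TP1→TP2) × (TP1→TP3) = (59166, 23344.4, 40240).
So ∂z/∂x = −n_x/n_z = −1.47033 and ∂z/∂y = −n_y/n_z = −0.58013.
Gradient magnitude |∇z| = √(a² + b²) = √(2.16186 + 0.33655) = 1.58064.
True dip = arctan(1.58064) = 57.68°, dipping toward ENE (azimuth ≈ 068°).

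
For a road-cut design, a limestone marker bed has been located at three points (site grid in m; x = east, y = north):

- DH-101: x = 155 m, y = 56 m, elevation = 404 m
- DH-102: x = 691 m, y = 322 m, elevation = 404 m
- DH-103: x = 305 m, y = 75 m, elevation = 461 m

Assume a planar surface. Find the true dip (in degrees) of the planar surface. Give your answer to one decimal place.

48.9°

Let the plane be z = a·x + b·y + c.
DH-102−DH-101: 536a + 266b = 0;  DH-103−DH-101: 150a + 19b = 57.
Solving gives a = 0.51023, b = −1.02813.
Gradient magnitude |∇z| = √(a² + b²) = √(0.26033 + 1.05706) = 1.14778.
True dip = arctan(1.14778) = 48.9°, dipping toward NNW (azimuth ≈ 334°).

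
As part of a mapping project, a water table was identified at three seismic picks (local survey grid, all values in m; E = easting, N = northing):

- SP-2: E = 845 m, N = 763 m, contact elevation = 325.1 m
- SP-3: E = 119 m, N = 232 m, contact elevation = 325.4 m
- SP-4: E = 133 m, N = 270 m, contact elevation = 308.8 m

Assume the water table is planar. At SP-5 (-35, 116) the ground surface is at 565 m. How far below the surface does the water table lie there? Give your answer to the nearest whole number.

Let the plane be z = a·E + b·N + c.
SP-3−SP-2: −726a − 531b = 0.3;  SP-4−SP-2: −712a − 493b = −16.3.
Solving gives a = 0.43680, b = −0.59777.
Then c = 325.1 − a·845 − b·763 = 412.10.
At (-35, 116): z_contact = −15.3 − 69.3 + 412.10 = 327.5 m.
Depth below ground = 565 − 327.5 = 238 m.

238 m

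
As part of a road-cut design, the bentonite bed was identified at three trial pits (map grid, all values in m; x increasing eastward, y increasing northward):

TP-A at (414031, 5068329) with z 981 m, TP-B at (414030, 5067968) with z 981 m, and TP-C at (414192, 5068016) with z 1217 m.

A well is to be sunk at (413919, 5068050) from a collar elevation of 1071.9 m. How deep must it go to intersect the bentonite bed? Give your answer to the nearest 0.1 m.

253.1 m

Two edge vectors: TP-A→TP-B = (-1, -361, 0), TP-A→TP-C = (161, -313, 236).
Normal n = (TP-A→TP-B) × (TP-A→TP-C) = (-85196, 236, 58434).
So ∂z/∂x = −n_x/n_z = 1.457986789 and ∂z/∂y = −n_y/n_z = −0.004038745.
Intercept c from TP-A: 981 − 603651.73 + 20469.69 = −582201.04.
At (413919, 5068050): z_contact = 603488.43 − 20468.56 − 582201.04 = 818.83 m.
Depth below ground = 1071.9 − 818.83 = 253.1 m.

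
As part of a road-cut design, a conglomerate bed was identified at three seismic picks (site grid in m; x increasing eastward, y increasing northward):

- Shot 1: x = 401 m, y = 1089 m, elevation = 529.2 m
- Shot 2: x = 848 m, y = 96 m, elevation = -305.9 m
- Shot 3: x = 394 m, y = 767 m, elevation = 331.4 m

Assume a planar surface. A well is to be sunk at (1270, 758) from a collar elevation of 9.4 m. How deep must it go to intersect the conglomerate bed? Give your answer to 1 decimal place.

104.5 m

Let the plane be z = a·x + b·y + c.
Shot 2−Shot 1: 447a − 993b = −835.1;  Shot 3−Shot 1: −7a − 322b = −197.8.
Solving gives a = −0.480411, b = 0.624729.
Then c = 529.2 − a·401 − b·1089 = 41.51.
At (1270, 758): z_contact = −610.12 + 473.54 + 41.51 = -95.06 m.
Depth below ground = 9.4 − (-95.06) = 104.5 m.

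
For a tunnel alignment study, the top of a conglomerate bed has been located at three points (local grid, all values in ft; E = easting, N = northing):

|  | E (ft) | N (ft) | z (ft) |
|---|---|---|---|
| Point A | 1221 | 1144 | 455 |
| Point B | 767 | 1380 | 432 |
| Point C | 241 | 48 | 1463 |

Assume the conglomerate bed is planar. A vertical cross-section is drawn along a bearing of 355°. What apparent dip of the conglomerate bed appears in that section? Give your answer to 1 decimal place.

Two edge vectors: Point A→Point B = (-454, 236, -23), Point A→Point C = (-980, -1096, 1008).
Normal n = (Point A→Point B) × (Point A→Point C) = (212680, 480172, 728864).
So ∂z/∂E = −n_x/n_z = −0.29180 and ∂z/∂N = −n_y/n_z = −0.65880.
Unit vector along 355° is (sin 355°, cos 355°) = (-0.0872, 0.9962).
Slope in that direction = a·(-0.0872) + b·(0.9962) = −0.63086.
Apparent dip = arctan|0.63086| = 32.2° (true dip is 35.8°, so apparent ≤ true as expected).

32.2°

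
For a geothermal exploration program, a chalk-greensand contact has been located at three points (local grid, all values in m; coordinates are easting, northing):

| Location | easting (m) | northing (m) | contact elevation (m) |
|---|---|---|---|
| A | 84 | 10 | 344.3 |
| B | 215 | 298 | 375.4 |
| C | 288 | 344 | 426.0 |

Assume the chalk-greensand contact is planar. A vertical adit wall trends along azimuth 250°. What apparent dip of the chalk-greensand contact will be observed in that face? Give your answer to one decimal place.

Two edge vectors: A→B = (131, 288, 31.1), A→C = (204, 334, 81.7).
Normal n = (A→B) × (A→C) = (13142.2, -4358.3, -14998).
So ∂z/∂easting = −n_x/n_z = 0.87626 and ∂z/∂northing = −n_y/n_z = −0.29059.
Unit vector along 250° is (sin 250°, cos 250°) = (-0.9397, -0.3420).
Slope in that direction = a·(-0.9397) + b·(-0.3420) = −0.72403.
Apparent dip = arctan|0.72403| = 35.9° (true dip is 42.7°, so apparent ≤ true as expected).

35.9°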